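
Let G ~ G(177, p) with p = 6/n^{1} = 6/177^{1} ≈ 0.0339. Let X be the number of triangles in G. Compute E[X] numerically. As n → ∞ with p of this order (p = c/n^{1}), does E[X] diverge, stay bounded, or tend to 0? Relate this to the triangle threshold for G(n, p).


Number of potential triangles: C(177, 3) = 908600.
Each occurs with probability p³ ≈ (0.0339)³ ≈ 3.895238e-05.
By linearity: E[X] = C(177, 3)·p³ ≈ 908600 · 3.895238e-05 ≈ 35.3921.
Here α = 1, so p = 6/n is exactly at the triangle threshold p ~ 1/n. Asymptotically E[X] → c³/6 = 6³/6 = 36 ≈ 36.0000, a bounded constant. In this regime the triangle count is asymptotically Poisson(c³/6).

E[X] ≈ 35.3921; in regime p = Θ(1/n^{1}) E[X] stays bounded (at the triangle threshold p ~ 1/n).


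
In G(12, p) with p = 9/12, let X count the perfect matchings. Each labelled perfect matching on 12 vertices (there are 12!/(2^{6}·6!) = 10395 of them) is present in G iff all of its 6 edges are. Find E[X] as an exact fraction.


K_12 has 12!/(2^{6}·6!) = 10395 labelled perfect matchings.
For each such perfect matching H, let X_H = 1 if all 6 edges of H are present in G. Then P[X_H = 1] = p^{6} = (3/4)^{6} = 729/4096.
By linearity: E[X] = Σ_H E[X_H] = 10395 · p^{6} = 10395 · 729/4096 = 7577955/4096.
Numerically: E[X] ≈ 1850.1.

E[X] = 10395 · (3/4)^{6} = 7577955/4096 ≈ 1850.1.


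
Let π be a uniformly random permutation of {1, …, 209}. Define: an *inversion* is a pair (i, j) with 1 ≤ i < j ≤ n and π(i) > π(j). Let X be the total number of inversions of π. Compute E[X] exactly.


Write X = Σ X_I over the C(209, 2) = 21736 pairs i < j, with X_I the indicator of one inversion.
There are 21736 indicators.
For each fixed pair i < j, the values π(i) and π(j) are two distinct elements of {1, …, 209} in uniformly random order; by symmetry P[π(i) > π(j)] = 1/2.
By linearity: E[X] = 21736 · (1/2) = C(209, 2) · (1/2) = 21736/2 = 10868 ≈ 10868.000000.

E[X] = 10868 = 10868.000000.


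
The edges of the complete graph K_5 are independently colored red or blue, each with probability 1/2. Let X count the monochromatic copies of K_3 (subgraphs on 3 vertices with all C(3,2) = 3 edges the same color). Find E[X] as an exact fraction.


Let X = Σ_S X_S over the C(5, 3) = 10 subsets S of size 3, where X_S = 1 if the K_3 on S is monochromatic.
For a fixed S, the K_3 on S has C(3, 2) = 3 edges. P[all 3 edges red] = (1/2)^3, and likewise for blue, so P[monochromatic] = 2·(1/2)^3 = 2^{1 − 3} = 1/4.
Summing: E[X] = C(5, 3) · 2^{1 − 3} = 10 · 1/4 = 5/2.
Numerically: E[X] ≈ 2.500.

E[X] = C(5,3)·2^(1−C(3,2)) = 5/2 ≈ 2.500.


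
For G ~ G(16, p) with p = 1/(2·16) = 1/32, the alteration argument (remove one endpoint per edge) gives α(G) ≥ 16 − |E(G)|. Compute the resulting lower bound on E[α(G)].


E[|E(G)|] = C(16, 2)·p = 120 · (1/32) = 15/4.
E[α(G)] ≥ n − E[|E(G)|] = 16 − 15/4 = 49/4.
Numerically: ≈ 12.2500.
(This is only a lower bound; the true E[α(G)] may be larger.)

E[α(G)] ≥ 49/4 ≈ 12.2500.


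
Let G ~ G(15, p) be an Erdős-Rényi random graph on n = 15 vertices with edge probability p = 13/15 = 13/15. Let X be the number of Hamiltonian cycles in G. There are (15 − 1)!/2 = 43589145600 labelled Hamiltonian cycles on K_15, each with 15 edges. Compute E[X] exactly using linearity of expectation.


K_15 has (15 − 1)!/2 = 43589145600 labelled Hamiltonian cycles.
For each such Hamiltonian cycle H, let X_H = 1 if all 15 edges of H are present in G. Then P[X_H = 1] = p^{15} = (13/15)^{15} = 51185893014090757/437893890380859375.
By linearity of expectation: E[X] = Σ_H E[X_H] = 43589145600 · p^{15} = 43589145600 · 51185893014090757/437893890380859375 = 367267381606127548722176/72081298828125.
Numerically: E[X] ≈ 5.0952e+09.

E[X] = 43589145600 · (13/15)^{15} = 367267381606127548722176/72081298828125 ≈ 5.0952e+09.


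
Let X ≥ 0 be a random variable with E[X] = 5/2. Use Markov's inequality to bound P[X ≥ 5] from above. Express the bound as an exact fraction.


μ = E[X] = 5/2, a = 5.
Markov: P[X ≥ 5] ≤ μ/a = (5/2)/5 = 1/2.
Numerically: ≈ 0.5000.
(Since a = 5 > μ = 2.5000, the bound 1/2 is < 1 and informative.)

P[X ≥ 5] ≤ 1/2 ≈ 0.5000.


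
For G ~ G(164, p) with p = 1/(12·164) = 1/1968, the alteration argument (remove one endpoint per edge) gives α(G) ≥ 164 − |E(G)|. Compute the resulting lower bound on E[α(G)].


E[|E(G)|] = C(164, 2)·p = 13366 · (1/1968) = 163/24.
E[α(G)] ≥ n − E[|E(G)|] = 164 − 163/24 = 3773/24.
Numerically: ≈ 157.20833.
(This is only a lower bound; the true E[α(G)] may be larger.)

E[α(G)] ≥ 3773/24 ≈ 157.20833.


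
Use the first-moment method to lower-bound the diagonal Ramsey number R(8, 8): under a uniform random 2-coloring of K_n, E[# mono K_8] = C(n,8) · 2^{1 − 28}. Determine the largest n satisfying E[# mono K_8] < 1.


We need C(n, 8) · 2^{1 − 28} < 1, i.e. C(n, 8) < 2^{28 − 1} = 134217728.
Check values of n near the boundary:
  n = 40: C(40, 8) = 76904685; 76904685 < 134217728? YES
  n = 41: C(41, 8) = 95548245; 95548245 < 134217728? YES
  n = 42: C(42, 8) = 118030185; 118030185 < 134217728? YES
  n = 43: C(43, 8) = 145008513; 145008513 < 134217728? NO
The largest n with C(n, 8) < 134217728 is n = 42 (where E[X] = 118030185/134217728 ≈ 0.8793934). Hence R(8, 8) > 42, i.e. R(8, 8) ≥ 43.

Largest n = 42; hence R(8, 8) > 42.


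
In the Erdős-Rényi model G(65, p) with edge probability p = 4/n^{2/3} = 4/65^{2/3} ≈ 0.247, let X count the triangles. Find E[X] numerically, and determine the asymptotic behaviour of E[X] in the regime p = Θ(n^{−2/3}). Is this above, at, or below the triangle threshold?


Number of potential triangles: C(65, 3) = 43680.
Each occurs with probability p³ ≈ (0.247)³ ≈ 1.51479e-02.
By linearity: E[X] = C(65, 3)·p³ ≈ 43680 · 1.51479e-02 ≈ 661.662.
Since α = 2/3 < 1, p = c/n^{2/3} ≫ 1/n is above the triangle threshold p ~ 1/n. Asymptotically E[X] ~ (c³/6)·n^{3(1−α)} = (4³/6)·n^{1} → ∞; triangles are abundant w.h.p.

E[X] ≈ 661.662; in regime p = Θ(1/n^{2/3}) E[X] diverges (above the triangle threshold p ~ 1/n).


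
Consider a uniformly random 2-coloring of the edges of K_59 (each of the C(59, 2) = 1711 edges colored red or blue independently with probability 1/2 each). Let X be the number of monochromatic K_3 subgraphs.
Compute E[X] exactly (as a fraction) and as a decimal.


Let X = Σ_S X_S over the C(59, 3) = 32509 subsets S of size 3, where X_S = 1 if the K_3 on S is monochromatic.
For a fixed S, the K_3 on S has C(3, 2) = 3 edges. P[all 3 edges red] = (1/2)^3, and likewise for blue, so P[monochromatic] = 2·(1/2)^3 = 2^{1 − 3} = 1/4.
By linearity of expectation: E[X] = C(59, 3) · 2^{1 − 3} = 32509 · 1/4 = 32509/4.
Numerically: E[X] ≈ 8127.250.

E[X] = C(59,3)·2^(1−C(3,2)) = 32509/4 ≈ 8127.250.


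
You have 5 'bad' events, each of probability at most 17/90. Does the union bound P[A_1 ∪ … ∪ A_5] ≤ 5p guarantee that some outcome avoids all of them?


Union bound: P[∪_{i=1}^{5} A_i] ≤ Σ_i P[A_i] ≤ 5·p = 5·(17/90) = 17/18.
Numerically: 17/18 ≈ 0.944.
Is 17/18 < 1? YES.
Since P[∪ A_i] ≤ 17/18 < 1, the complement has P[∩ A_i^c] ≥ 1 − 17/18 = 1/18 > 0, so some outcome avoids every A_i.

5·p = 17/18 ≈ 0.944; existence CERTIFIED by the union bound.


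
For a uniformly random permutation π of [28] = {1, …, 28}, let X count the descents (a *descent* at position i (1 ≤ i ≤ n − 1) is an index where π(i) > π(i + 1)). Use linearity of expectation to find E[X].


Write X = Σ X_I over i = 1, …, 27, with X_I the indicator of one descent.
There are 27 indicators.
For each fixed i, the pair (π(i), π(i+1)) is a uniformly random ordered pair of distinct values from {1, …, 28}; by symmetry P[π(i) > π(i+1)] = 1/2.
By linearity: E[X] = 27 · (1/2) = (28 − 1) · (1/2) = 27/2 ≈ 13.50000.

E[X] = 27/2 = 13.50000.


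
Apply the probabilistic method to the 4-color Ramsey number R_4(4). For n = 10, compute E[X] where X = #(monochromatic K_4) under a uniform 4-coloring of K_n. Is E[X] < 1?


E[X] = C(10, 4) · 4^{1 − 6} = 210 · 4^{−5} = 210/1024.
As a reduced fraction: E[X] = 105/512 ≈ 0.2051.
Is E[X] < 1? YES.
Since E[X] < 1, there exists a 4-coloring of K_{10} with no monochromatic K_4; hence R_4(4) > 10.

E[X] = 105/512 ≈ 0.2051; E[X] < 1, so R_4(4) > 10.


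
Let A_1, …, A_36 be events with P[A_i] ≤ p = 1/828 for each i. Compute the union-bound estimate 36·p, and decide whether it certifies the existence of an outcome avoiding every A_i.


Union bound: P[∪_{i=1}^{36} A_i] ≤ Σ_i P[A_i] ≤ 36·p = 36·(1/828) = 1/23.
Numerically: 1/23 ≈ 0.0435.
Is 1/23 < 1? YES.
Since P[∪ A_i] ≤ 1/23 < 1, the complement has P[∩ A_i^c] ≥ 1 − 1/23 = 22/23 > 0, so some outcome avoids every A_i.

36·p = 1/23 ≈ 0.0435; existence CERTIFIED by the union bound.


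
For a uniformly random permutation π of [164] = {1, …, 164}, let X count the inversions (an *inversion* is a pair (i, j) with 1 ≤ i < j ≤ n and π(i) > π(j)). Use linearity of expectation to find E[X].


Write X = Σ X_I over the C(164, 2) = 13366 pairs i < j, with X_I the indicator of one inversion.
There are 13366 indicators.
For each fixed pair i < j, the values π(i) and π(j) are two distinct elements of {1, …, 164} in uniformly random order; by symmetry P[π(i) > π(j)] = 1/2.
By linearity: E[X] = 13366 · (1/2) = C(164, 2) · (1/2) = 13366/2 = 6683 ≈ 6683.000000.

E[X] = 6683 = 6683.000000.


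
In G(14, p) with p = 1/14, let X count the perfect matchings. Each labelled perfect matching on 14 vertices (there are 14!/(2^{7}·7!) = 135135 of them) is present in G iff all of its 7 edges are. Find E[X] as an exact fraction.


K_14 has 14!/(2^{7}·7!) = 135135 labelled perfect matchings.
For each such perfect matching H, let X_H = 1 if all 7 edges of H are present in G. Then P[X_H = 1] = p^{7} = (1/14)^{7} = 1/105413504.
By linearity of expectation: E[X] = Σ_H E[X_H] = 135135 · p^{7} = 135135 · 1/105413504 = 19305/15059072.
Numerically: E[X] ≈ 0.001282.

E[X] = 135135 · (1/14)^{7} = 19305/15059072 ≈ 0.001282.


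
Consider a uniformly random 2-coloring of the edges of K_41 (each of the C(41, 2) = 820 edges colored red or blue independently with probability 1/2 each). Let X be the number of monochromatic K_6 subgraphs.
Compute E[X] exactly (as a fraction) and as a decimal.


Let X = Σ_S X_S over the C(41, 6) = 4496388 subsets S of size 6, where X_S = 1 if the K_6 on S is monochromatic.
For a fixed S, the K_6 on S has C(6, 2) = 15 edges. P[all 15 edges red] = (1/2)^15, and likewise for blue, so P[monochromatic] = 2·(1/2)^15 = 2^{1 − 15} = 1/16384.
By linearity: E[X] = C(41, 6) · 2^{1 − 15} = 4496388 · 1/16384 = 1124097/4096.
Numerically: E[X] ≈ 274.43774.

E[X] = C(41,6)·2^(1−C(6,2)) = 1124097/4096 ≈ 274.43774.


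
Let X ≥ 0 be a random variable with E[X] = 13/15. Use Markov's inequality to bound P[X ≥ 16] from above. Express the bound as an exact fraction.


μ = E[X] = 13/15, a = 16.
Markov: P[X ≥ 16] ≤ μ/a = (13/15)/16 = 13/240.
Numerically: ≈ 0.054167.
(Since a = 16 > μ = 0.866667, the bound 13/240 is < 1 and informative.)

P[X ≥ 16] ≤ 13/240 ≈ 0.054167.


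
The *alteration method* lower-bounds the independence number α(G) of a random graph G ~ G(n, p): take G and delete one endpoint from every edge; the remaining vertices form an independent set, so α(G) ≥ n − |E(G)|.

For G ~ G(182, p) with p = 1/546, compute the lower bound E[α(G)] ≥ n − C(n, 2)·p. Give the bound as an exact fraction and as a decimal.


E[|E(G)|] = C(182, 2)·p = 16471 · (1/546) = 181/6.
E[α(G)] ≥ n − E[|E(G)|] = 182 − 181/6 = 911/6.
Numerically: ≈ 151.833.
(This is only a lower bound; the true E[α(G)] may be larger.)

E[α(G)] ≥ 911/6 ≈ 151.833.


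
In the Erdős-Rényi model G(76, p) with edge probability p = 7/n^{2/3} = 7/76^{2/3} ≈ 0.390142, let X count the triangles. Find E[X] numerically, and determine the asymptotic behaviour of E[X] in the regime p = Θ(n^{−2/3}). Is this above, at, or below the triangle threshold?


Number of potential triangles: C(76, 3) = 70300.
Each occurs with probability p³ ≈ (0.390142)³ ≈ 5.93836565e-02.
By linearity: E[X] = C(76, 3)·p³ ≈ 70300 · 5.93836565e-02 ≈ 4174.671053.
Since α = 2/3 < 1, p = c/n^{2/3} ≫ 1/n is above the triangle threshold p ~ 1/n. Asymptotically E[X] ~ (c³/6)·n^{3(1−α)} = (7³/6)·n^{1} → ∞; triangles are abundant w.h.p.

E[X] ≈ 4174.671053; in regime p = Θ(1/n^{2/3}) E[X] diverges (above the triangle threshold p ~ 1/n).


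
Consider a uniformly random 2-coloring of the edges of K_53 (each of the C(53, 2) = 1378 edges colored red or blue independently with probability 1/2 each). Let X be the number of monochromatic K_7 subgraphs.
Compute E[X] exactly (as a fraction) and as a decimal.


Let X = Σ_S X_S over the C(53, 7) = 154143080 subsets S of size 7, where X_S = 1 if the K_7 on S is monochromatic.
For a fixed S, the K_7 on S has C(7, 2) = 21 edges. P[all 21 edges red] = (1/2)^21, and likewise for blue, so P[monochromatic] = 2·(1/2)^21 = 2^{1 − 21} = 1/1048576.
Summing: E[X] = C(53, 7) · 2^{1 − 21} = 154143080 · 1/1048576 = 19267885/131072.
Numerically: E[X] ≈ 147.002.

E[X] = C(53,7)·2^(1−C(7,2)) = 19267885/131072 ≈ 147.002.


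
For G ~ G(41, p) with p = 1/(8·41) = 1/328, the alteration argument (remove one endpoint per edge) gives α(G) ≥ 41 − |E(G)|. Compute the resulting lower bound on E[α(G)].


E[|E(G)|] = C(41, 2)·p = 820 · (1/328) = 5/2.
E[α(G)] ≥ n − E[|E(G)|] = 41 − 5/2 = 77/2.
Numerically: ≈ 38.50000.
(This is only a lower bound; the true E[α(G)] may be larger.)

E[α(G)] ≥ 77/2 ≈ 38.50000.


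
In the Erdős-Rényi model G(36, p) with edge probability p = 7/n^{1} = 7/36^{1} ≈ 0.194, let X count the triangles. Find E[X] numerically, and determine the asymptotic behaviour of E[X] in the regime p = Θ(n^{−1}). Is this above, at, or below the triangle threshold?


Number of potential triangles: C(36, 3) = 7140.
Each occurs with probability p³ ≈ (0.194)³ ≈ 7.35168e-03.
By linearity: E[X] = C(36, 3)·p³ ≈ 7140 · 7.35168e-03 ≈ 52.491.
Here α = 1, so p = 7/n is exactly at the triangle threshold p ~ 1/n. Asymptotically E[X] → c³/6 = 7³/6 = 343/6 ≈ 57.167, a bounded constant. In this regime the triangle count is asymptotically Poisson(c³/6).

E[X] ≈ 52.491; in regime p = Θ(1/n^{1}) E[X] stays bounded (at the triangle threshold p ~ 1/n).


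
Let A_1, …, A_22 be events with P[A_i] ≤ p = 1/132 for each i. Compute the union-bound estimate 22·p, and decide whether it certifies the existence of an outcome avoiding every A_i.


Union bound: P[∪_{i=1}^{22} A_i] ≤ Σ_i P[A_i] ≤ 22·p = 22·(1/132) = 1/6.
Numerically: 1/6 ≈ 0.166667.
Is 1/6 < 1? YES.
Since P[∪ A_i] ≤ 1/6 < 1, the complement has P[∩ A_i^c] ≥ 1 − 1/6 = 5/6 > 0, so some outcome avoids every A_i.

22·p = 1/6 ≈ 0.166667; existence CERTIFIED by the union bound.


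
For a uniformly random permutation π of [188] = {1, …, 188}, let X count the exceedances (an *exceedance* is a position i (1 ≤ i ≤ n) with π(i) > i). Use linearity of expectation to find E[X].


Write X = Σ_{i=1}^{188} X_i, where X_i = 1_{π(i) > i}.
For each fixed i, π(i) is uniform over {1, …, 188} (marginal of a uniform permutation), so P[π(i) > i] = (n − i)/n. Summing: Σ_{i=1}^{188} (n − i)/n = (0 + 1 + … + 187)/188 = 188(188 − 1)/(2·188) = (188 − 1)/2.
Hence E[X] = Σ_{i=1}^{188} (188 − i)/188 = 187/2 ≈ 93.500.

E[X] = 187/2 = 93.500.


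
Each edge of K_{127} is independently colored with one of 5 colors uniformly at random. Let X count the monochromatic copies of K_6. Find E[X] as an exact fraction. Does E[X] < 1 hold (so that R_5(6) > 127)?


E[X] = C(127, 6) · 5^{1 − 15} = 5169379425 · 5^{−14} = 5169379425/6103515625.
As a reduced fraction: E[X] = 206775177/244140625 ≈ 0.8469511.
Is E[X] < 1? YES.
Since E[X] < 1, there exists a 5-coloring of K_{127} with no monochromatic K_6; hence R_5(6) > 127.

E[X] = 206775177/244140625 ≈ 0.8469511; E[X] < 1, so R_5(6) > 127.


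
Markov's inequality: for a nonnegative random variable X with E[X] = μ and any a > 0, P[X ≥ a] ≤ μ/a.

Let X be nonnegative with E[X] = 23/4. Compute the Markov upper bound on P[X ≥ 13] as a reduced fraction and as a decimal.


μ = E[X] = 23/4, a = 13.
Markov: P[X ≥ 13] ≤ μ/a = (23/4)/13 = 23/52.
Numerically: ≈ 0.4423.
(Since a = 13 > μ = 5.7500, the bound 23/52 is < 1 and informative.)

P[X ≥ 13] ≤ 23/52 ≈ 0.4423.


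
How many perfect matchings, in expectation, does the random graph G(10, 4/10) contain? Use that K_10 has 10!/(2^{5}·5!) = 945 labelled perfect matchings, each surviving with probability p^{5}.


K_10 has 10!/(2^{5}·5!) = 945 labelled perfect matchings.
For each such perfect matching H, let X_H = 1 if all 5 edges of H are present in G. Then P[X_H = 1] = p^{5} = (2/5)^{5} = 32/3125.
By linearity of expectation: E[X] = Σ_H E[X_H] = 945 · p^{5} = 945 · 32/3125 = 6048/625.
Numerically: E[X] ≈ 9.6768.

E[X] = 945 · (2/5)^{5} = 6048/625 ≈ 9.6768.


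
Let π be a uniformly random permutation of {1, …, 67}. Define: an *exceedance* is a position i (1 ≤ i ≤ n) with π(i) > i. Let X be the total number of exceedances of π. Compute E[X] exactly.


Write X = Σ_{i=1}^{67} X_i, where X_i = 1_{π(i) > i}.
For each fixed i, π(i) is uniform over {1, …, 67} (marginal of a uniform permutation), so P[π(i) > i] = (n − i)/n. Summing: Σ_{i=1}^{67} (n − i)/n = (0 + 1 + … + 66)/67 = 67(67 − 1)/(2·67) = (67 − 1)/2.
Hence E[X] = Σ_{i=1}^{67} (67 − i)/67 = 33 ≈ 33.000000.

E[X] = 33 = 33.000000.


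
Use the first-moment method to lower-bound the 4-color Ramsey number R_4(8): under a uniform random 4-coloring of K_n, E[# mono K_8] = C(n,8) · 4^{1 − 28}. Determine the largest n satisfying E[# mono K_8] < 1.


We need C(n, 8) · 4^{1 − 28} < 1, i.e. C(n, 8) < 4^{28 − 1} = 18014398509481984.
Check values of n near the boundary:
  n = 403: C(403, 8) = 16090020602228430; 16090020602228430 < 18014398509481984? YES
  n = 404: C(404, 8) = 16415071523485570; 16415071523485570 < 18014398509481984? YES
  n = 405: C(405, 8) = 16745853821188050; 16745853821188050 < 18014398509481984? YES
  n = 406: C(406, 8) = 17082453897995850; 17082453897995850 < 18014398509481984? YES
  n = 407: C(407, 8) = 17424959239309050; 17424959239309050 < 18014398509481984? YES
  n = 408: C(408, 8) = 17773458424095231; 17773458424095231 < 18014398509481984? YES
  n = 409: C(409, 8) = 18128041135797879; 18128041135797879 < 18014398509481984? NO
  n = 410: C(410, 8) = 18488798173326195; 18488798173326195 < 18014398509481984? NO
The largest n with C(n, 8) < 18014398509481984 is n = 408 (where E[X] = 17773458424095231/18014398509481984 ≈ 0.987). Hence R_4(8) > 408, i.e. R_4(8) ≥ 409.

Largest n = 408; hence R_4(8) > 408.


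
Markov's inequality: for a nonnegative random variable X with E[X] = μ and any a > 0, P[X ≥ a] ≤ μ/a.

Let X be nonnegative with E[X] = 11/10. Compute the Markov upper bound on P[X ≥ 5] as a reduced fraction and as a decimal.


μ = E[X] = 11/10, a = 5.
Markov: P[X ≥ 5] ≤ μ/a = (11/10)/5 = 11/50.
Numerically: ≈ 0.220000.
(Since a = 5 > μ = 1.100000, the bound 11/50 is < 1 and informative.)

P[X ≥ 5] ≤ 11/50 ≈ 0.220000.


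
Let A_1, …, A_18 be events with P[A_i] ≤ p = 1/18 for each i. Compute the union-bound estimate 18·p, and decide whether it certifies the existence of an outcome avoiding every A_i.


Union bound: P[∪_{i=1}^{18} A_i] ≤ Σ_i P[A_i] ≤ 18·p = 18·(1/18) = 1.
Numerically: 1 ≈ 1.0000000.
Is 1 < 1? NO.
Since the bound 1 is ≥ 1, the union bound is uninformative here; it does NOT by itself certify existence.

18·p = 1 ≈ 1.0000000; existence NOT certified by the union bound.


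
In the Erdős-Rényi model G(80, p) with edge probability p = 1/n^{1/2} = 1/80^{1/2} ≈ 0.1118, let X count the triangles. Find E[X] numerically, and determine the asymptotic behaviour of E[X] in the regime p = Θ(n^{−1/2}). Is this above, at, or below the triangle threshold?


Number of potential triangles: C(80, 3) = 82160.
Each occurs with probability p³ ≈ (0.1118)³ ≈ 1.397542e-03.
By linearity: E[X] = C(80, 3)·p³ ≈ 82160 · 1.397542e-03 ≈ 114.8221.
Since α = 1/2 < 1, p = c/n^{1/2} ≫ 1/n is above the triangle threshold p ~ 1/n. Asymptotically E[X] ~ (c³/6)·n^{3(1−α)} = (1³/6)·n^{1.5} → ∞; triangles are abundant w.h.p.

E[X] ≈ 114.8221; in regime p = Θ(1/n^{1/2}) E[X] diverges (above the triangle threshold p ~ 1/n).


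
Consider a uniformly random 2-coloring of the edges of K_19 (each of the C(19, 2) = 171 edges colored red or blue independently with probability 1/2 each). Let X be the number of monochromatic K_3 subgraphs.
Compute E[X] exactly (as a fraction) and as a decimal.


Let X = Σ_S X_S over the C(19, 3) = 969 subsets S of size 3, where X_S = 1 if the K_3 on S is monochromatic.
For a fixed S, the K_3 on S has C(3, 2) = 3 edges. P[all 3 edges red] = (1/2)^3, and likewise for blue, so P[monochromatic] = 2·(1/2)^3 = 2^{1 − 3} = 1/4.
By linearity: E[X] = C(19, 3) · 2^{1 − 3} = 969 · 1/4 = 969/4.
Numerically: E[X] ≈ 242.25000.

E[X] = C(19,3)·2^(1−C(3,2)) = 969/4 ≈ 242.25000.


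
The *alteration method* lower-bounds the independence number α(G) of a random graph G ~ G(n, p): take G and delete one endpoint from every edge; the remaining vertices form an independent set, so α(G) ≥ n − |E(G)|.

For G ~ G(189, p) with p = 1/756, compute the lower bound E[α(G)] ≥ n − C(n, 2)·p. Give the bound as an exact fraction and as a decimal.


E[|E(G)|] = C(189, 2)·p = 17766 · (1/756) = 47/2.
E[α(G)] ≥ n − E[|E(G)|] = 189 − 47/2 = 331/2.
Numerically: ≈ 165.500.
(This is only a lower bound; the true E[α(G)] may be larger.)

E[α(G)] ≥ 331/2 ≈ 165.500.


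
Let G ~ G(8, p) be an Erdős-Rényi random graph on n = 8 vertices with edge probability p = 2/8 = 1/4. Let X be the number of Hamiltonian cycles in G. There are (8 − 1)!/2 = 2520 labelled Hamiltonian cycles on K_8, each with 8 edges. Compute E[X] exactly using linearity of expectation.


K_8 has (8 − 1)!/2 = 2520 labelled Hamiltonian cycles.
For each such Hamiltonian cycle H, let X_H = 1 if all 8 edges of H are present in G. Then P[X_H = 1] = p^{8} = (1/4)^{8} = 1/65536.
By linearity: E[X] = Σ_H E[X_H] = 2520 · p^{8} = 2520 · 1/65536 = 315/8192.
Numerically: E[X] ≈ 0.038452.

E[X] = 2520 · (1/4)^{8} = 315/8192 ≈ 0.038452.


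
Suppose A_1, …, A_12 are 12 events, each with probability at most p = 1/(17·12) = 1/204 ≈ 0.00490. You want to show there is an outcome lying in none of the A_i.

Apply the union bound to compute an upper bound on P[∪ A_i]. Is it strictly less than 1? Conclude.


Union bound: P[∪_{i=1}^{12} A_i] ≤ Σ_i P[A_i] ≤ 12·p = 12·(1/204) = 1/17.
Numerically: 1/17 ≈ 0.05882.
Is 1/17 < 1? YES.
Since P[∪ A_i] ≤ 1/17 < 1, the complement has P[∩ A_i^c] ≥ 1 − 1/17 = 16/17 > 0, so some outcome avoids every A_i.

12·p = 1/17 ≈ 0.05882; existence CERTIFIED by the union bound.


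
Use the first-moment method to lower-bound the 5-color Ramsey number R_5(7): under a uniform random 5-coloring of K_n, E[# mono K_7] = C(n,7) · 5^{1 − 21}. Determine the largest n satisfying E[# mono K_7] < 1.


We need C(n, 7) · 5^{1 − 21} < 1, i.e. C(n, 7) < 5^{21 − 1} = 95367431640625.
Check values of n near the boundary:
  n = 337: C(337, 7) = 91989916924632; 91989916924632 < 95367431640625? YES
  n = 338: C(338, 7) = 93935323022736; 93935323022736 < 95367431640625? YES
  n = 339: C(339, 7) = 95915887062372; 95915887062372 < 95367431640625? NO
  n = 340: C(340, 7) = 97932136940560; 97932136940560 < 95367431640625? NO
  n = 341: C(341, 7) = 99984606876440; 99984606876440 < 95367431640625? NO
The largest n with C(n, 7) < 95367431640625 is n = 338 (where E[X] = 93935323022736/95367431640625 ≈ 0.984983). Hence R_5(7) > 338, i.e. R_5(7) ≥ 339.

Largest n = 338; hence R_5(7) > 338.


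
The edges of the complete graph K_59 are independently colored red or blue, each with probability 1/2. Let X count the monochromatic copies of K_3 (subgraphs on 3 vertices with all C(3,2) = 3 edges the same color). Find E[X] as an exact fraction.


Let X = Σ_S X_S over the C(59, 3) = 32509 subsets S of size 3, where X_S = 1 if the K_3 on S is monochromatic.
For a fixed S, the K_3 on S has C(3, 2) = 3 edges. P[all 3 edges red] = (1/2)^3, and likewise for blue, so P[monochromatic] = 2·(1/2)^3 = 2^{1 − 3} = 1/4.
By linearity of expectation: E[X] = C(59, 3) · 2^{1 − 3} = 32509 · 1/4 = 32509/4.
Numerically: E[X] ≈ 8127.25000.

E[X] = C(59,3)·2^(1−C(3,2)) = 32509/4 ≈ 8127.25000.


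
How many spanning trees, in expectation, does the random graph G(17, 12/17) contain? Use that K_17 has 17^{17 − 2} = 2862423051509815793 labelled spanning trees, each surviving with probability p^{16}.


K_17 has 17^{17 − 2} = 2862423051509815793 labelled spanning trees.
For each such spanning tree H, let X_H = 1 if all 16 edges of H are present in G. Then P[X_H = 1] = p^{16} = (12/17)^{16} = 184884258895036416/48661191875666868481.
By linearity: E[X] = Σ_H E[X_H] = 2862423051509815793 · p^{16} = 2862423051509815793 · 184884258895036416/48661191875666868481 = 184884258895036416/17.
Numerically: E[X] ≈ 1.0876e+16.

E[X] = 2862423051509815793 · (12/17)^{16} = 184884258895036416/17 ≈ 1.0876e+16.


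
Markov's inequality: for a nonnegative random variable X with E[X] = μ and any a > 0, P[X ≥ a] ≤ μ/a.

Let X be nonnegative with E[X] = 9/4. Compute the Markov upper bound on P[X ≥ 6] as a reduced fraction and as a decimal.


μ = E[X] = 9/4, a = 6.
Markov: P[X ≥ 6] ≤ μ/a = (9/4)/6 = 3/8.
Numerically: ≈ 0.375.
(Since a = 6 > μ = 2.250, the bound 3/8 is < 1 and informative.)

P[X ≥ 6] ≤ 3/8 ≈ 0.375.


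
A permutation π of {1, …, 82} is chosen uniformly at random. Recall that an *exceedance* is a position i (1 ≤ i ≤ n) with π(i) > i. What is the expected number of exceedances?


Write X = Σ_{i=1}^{82} X_i, where X_i = 1_{π(i) > i}.
For each fixed i, π(i) is uniform over {1, …, 82} (marginal of a uniform permutation), so P[π(i) > i] = (n − i)/n. Summing: Σ_{i=1}^{82} (n − i)/n = (0 + 1 + … + 81)/82 = 82(82 − 1)/(2·82) = (82 − 1)/2.
Hence E[X] = Σ_{i=1}^{82} (82 − i)/82 = 81/2 ≈ 40.500000.

E[X] = 81/2 = 40.500000.


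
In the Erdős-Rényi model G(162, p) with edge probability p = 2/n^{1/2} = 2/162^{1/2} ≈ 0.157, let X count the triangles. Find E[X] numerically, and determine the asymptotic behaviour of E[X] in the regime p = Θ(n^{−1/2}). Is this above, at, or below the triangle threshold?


Number of potential triangles: C(162, 3) = 695520.
Each occurs with probability p³ ≈ (0.157)³ ≈ 3.87987e-03.
By linearity: E[X] = C(162, 3)·p³ ≈ 695520 · 3.87987e-03 ≈ 2698.529.
Since α = 1/2 < 1, p = c/n^{1/2} ≫ 1/n is above the triangle threshold p ~ 1/n. Asymptotically E[X] ~ (c³/6)·n^{3(1−α)} = (2³/6)·n^{1.5} → ∞; triangles are abundant w.h.p.

E[X] ≈ 2698.529; in regime p = Θ(1/n^{1/2}) E[X] diverges (above the triangle threshold p ~ 1/n).


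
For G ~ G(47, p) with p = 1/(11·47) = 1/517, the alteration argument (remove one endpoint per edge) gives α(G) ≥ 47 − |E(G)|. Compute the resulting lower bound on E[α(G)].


E[|E(G)|] = C(47, 2)·p = 1081 · (1/517) = 23/11.
E[α(G)] ≥ n − E[|E(G)|] = 47 − 23/11 = 494/11.
Numerically: ≈ 44.909.
(This is only a lower bound; the true E[α(G)] may be larger.)

E[α(G)] ≥ 494/11 ≈ 44.909.


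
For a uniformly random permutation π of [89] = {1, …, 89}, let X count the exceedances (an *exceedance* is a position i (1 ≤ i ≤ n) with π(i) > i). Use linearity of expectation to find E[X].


Write X = Σ_{i=1}^{89} X_i, where X_i = 1_{π(i) > i}.
For each fixed i, π(i) is uniform over {1, …, 89} (marginal of a uniform permutation), so P[π(i) > i] = (n − i)/n. Summing: Σ_{i=1}^{89} (n − i)/n = (0 + 1 + … + 88)/89 = 89(89 − 1)/(2·89) = (89 − 1)/2.
Hence E[X] = Σ_{i=1}^{89} (89 − i)/89 = 44 ≈ 44.000000.

E[X] = 44 = 44.000000.


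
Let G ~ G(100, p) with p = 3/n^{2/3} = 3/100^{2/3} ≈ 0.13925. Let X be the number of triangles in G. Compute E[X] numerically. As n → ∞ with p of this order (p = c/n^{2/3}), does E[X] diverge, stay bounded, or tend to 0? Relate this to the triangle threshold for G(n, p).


Number of potential triangles: C(100, 3) = 161700.
Each occurs with probability p³ ≈ (0.13925)³ ≈ 2.7000000e-03.
By linearity: E[X] = C(100, 3)·p³ ≈ 161700 · 2.7000000e-03 ≈ 436.59000.
Since α = 2/3 < 1, p = c/n^{2/3} ≫ 1/n is above the triangle threshold p ~ 1/n. Asymptotically E[X] ~ (c³/6)·n^{3(1−α)} = (3³/6)·n^{1} → ∞; triangles are abundant w.h.p.

E[X] ≈ 436.59000; in regime p = Θ(1/n^{2/3}) E[X] diverges (above the triangle threshold p ~ 1/n).


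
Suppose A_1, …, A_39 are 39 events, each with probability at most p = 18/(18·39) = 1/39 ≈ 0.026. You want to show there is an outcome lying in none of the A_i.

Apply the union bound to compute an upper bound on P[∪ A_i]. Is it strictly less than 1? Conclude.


Union bound: P[∪_{i=1}^{39} A_i] ≤ Σ_i P[A_i] ≤ 39·p = 39·(1/39) = 1.
Numerically: 1 ≈ 1.000.
Is 1 < 1? NO.
Since the bound 1 is ≥ 1, the union bound is uninformative here; it does NOT by itself certify existence.

39·p = 1 ≈ 1.000; existence NOT certified by the union bound.


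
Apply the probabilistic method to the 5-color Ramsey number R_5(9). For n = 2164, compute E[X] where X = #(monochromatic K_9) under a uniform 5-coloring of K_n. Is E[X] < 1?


E[X] = C(2164, 9) · 5^{1 − 36} = 2820446946663120530187432 · 5^{−35} = 2820446946663120530187432/2910383045673370361328125.
As a reduced fraction: E[X] = 2820446946663120530187432/2910383045673370361328125 ≈ 0.969098.
Is E[X] < 1? YES.
Since E[X] < 1, there exists a 5-coloring of K_{2164} with no monochromatic K_9; hence R_5(9) > 2164.

E[X] = 2820446946663120530187432/2910383045673370361328125 ≈ 0.969098; E[X] < 1, so R_5(9) > 2164.


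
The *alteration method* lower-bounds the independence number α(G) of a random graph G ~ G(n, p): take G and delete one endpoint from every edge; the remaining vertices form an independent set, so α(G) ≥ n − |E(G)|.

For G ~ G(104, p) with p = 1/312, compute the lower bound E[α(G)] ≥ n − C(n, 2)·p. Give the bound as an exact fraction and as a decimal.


E[|E(G)|] = C(104, 2)·p = 5356 · (1/312) = 103/6.
E[α(G)] ≥ n − E[|E(G)|] = 104 − 103/6 = 521/6.
Numerically: ≈ 86.833.
(This is only a lower bound; the true E[α(G)] may be larger.)

E[α(G)] ≥ 521/6 ≈ 86.833.


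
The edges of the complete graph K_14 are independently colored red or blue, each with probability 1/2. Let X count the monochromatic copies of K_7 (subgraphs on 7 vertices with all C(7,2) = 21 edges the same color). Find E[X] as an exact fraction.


Let X = Σ_S X_S over the C(14, 7) = 3432 subsets S of size 7, where X_S = 1 if the K_7 on S is monochromatic.
For a fixed S, the K_7 on S has C(7, 2) = 21 edges. P[all 21 edges red] = (1/2)^21, and likewise for blue, so P[monochromatic] = 2·(1/2)^21 = 2^{1 − 21} = 1/1048576.
By linearity: E[X] = C(14, 7) · 2^{1 − 21} = 3432 · 1/1048576 = 429/131072.
Numerically: E[X] ≈ 0.003.

E[X] = C(14,7)·2^(1−C(7,2)) = 429/131072 ≈ 0.003.


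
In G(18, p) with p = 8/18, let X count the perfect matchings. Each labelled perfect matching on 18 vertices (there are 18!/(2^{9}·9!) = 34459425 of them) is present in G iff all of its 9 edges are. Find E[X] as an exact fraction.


K_18 has 18!/(2^{9}·9!) = 34459425 labelled perfect matchings.
For each such perfect matching H, let X_H = 1 if all 9 edges of H are present in G. Then P[X_H = 1] = p^{9} = (4/9)^{9} = 262144/387420489.
By linearity: E[X] = Σ_H E[X_H] = 34459425 · p^{9} = 34459425 · 262144/387420489 = 111522611200/4782969.
Numerically: E[X] ≈ 23317.

E[X] = 34459425 · (4/9)^{9} = 111522611200/4782969 ≈ 23317.


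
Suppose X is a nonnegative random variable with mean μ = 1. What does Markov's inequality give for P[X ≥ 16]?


μ = E[X] = 1, a = 16.
Markov: P[X ≥ 16] ≤ μ/a = (1)/16 = 1/16.
Numerically: ≈ 0.06250.
(Since a = 16 > μ = 1.00000, the bound 1/16 is < 1 and informative.)

P[X ≥ 16] ≤ 1/16 ≈ 0.06250.


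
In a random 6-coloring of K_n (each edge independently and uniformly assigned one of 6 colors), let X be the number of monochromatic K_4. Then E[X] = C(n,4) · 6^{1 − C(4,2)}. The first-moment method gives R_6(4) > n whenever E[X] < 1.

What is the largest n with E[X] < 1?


We need C(n, 4) · 6^{1 − 6} < 1, i.e. C(n, 4) < 6^{6 − 1} = 7776.
Check values of n near the boundary:
  n = 19: C(19, 4) = 3876; 3876 < 7776? YES
  n = 20: C(20, 4) = 4845; 4845 < 7776? YES
  n = 21: C(21, 4) = 5985; 5985 < 7776? YES
  n = 22: C(22, 4) = 7315; 7315 < 7776? YES
  n = 23: C(23, 4) = 8855; 8855 < 7776? NO
  n = 24: C(24, 4) = 10626; 10626 < 7776? NO
  n = 25: C(25, 4) = 12650; 12650 < 7776? NO
The largest n with C(n, 4) < 7776 is n = 22 (where E[X] = 7315/7776 ≈ 0.9407). Hence R_6(4) > 22, i.e. R_6(4) ≥ 23.

Largest n = 22; hence R_6(4) > 22.


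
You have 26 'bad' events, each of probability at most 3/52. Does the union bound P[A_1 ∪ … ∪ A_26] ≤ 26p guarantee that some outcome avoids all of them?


Union bound: P[∪_{i=1}^{26} A_i] ≤ Σ_i P[A_i] ≤ 26·p = 26·(3/52) = 3/2.
Numerically: 3/2 ≈ 1.5000000.
Is 3/2 < 1? NO.
Since the bound 3/2 is ≥ 1, the union bound is uninformative here; it does NOT by itself certify existence.

26·p = 3/2 ≈ 1.5000000; existence NOT certified by the union bound.


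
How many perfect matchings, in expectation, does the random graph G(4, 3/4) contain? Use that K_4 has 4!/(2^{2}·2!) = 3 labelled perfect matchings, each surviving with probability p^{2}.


K_4 has 4!/(2^{2}·2!) = 3 labelled perfect matchings.
For each such perfect matching H, let X_H = 1 if all 2 edges of H are present in G. Then P[X_H = 1] = p^{2} = (3/4)^{2} = 9/16.
By linearity: E[X] = Σ_H E[X_H] = 3 · p^{2} = 3 · 9/16 = 27/16.
Numerically: E[X] ≈ 1.69.

E[X] = 3 · (3/4)^{2} = 27/16 ≈ 1.69.


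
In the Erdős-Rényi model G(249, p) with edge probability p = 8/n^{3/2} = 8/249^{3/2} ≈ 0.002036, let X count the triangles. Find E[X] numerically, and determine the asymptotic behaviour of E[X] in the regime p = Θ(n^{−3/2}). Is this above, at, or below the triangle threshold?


Number of potential triangles: C(249, 3) = 2542124.
Each occurs with probability p³ ≈ (0.002036)³ ≈ 8.440592e-09.
By linearity: E[X] = C(249, 3)·p³ ≈ 2542124 · 8.440592e-09 ≈ 0.0215.
Since α = 3/2 > 1, p = c/n^{3/2} = o(1/n) is below the triangle threshold p ~ 1/n. Asymptotically E[X] ~ (c³/6)·n^{3(1−α)} = (8³/6)·n^{-1.5} → 0, so by Markov's inequality G has no triangles w.h.p.

E[X] ≈ 0.0215; in regime p = Θ(1/n^{3/2}) E[X] tends to 0 (below the triangle threshold p ~ 1/n).


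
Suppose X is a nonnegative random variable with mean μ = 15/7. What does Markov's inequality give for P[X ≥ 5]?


μ = E[X] = 15/7, a = 5.
Markov: P[X ≥ 5] ≤ μ/a = (15/7)/5 = 3/7.
Numerically: ≈ 0.42857.
(Since a = 5 > μ = 2.14286, the bound 3/7 is < 1 and informative.)

P[X ≥ 5] ≤ 3/7 ≈ 0.42857.


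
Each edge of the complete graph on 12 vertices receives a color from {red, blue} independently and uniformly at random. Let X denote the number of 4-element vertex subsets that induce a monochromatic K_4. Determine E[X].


Let X = Σ_S X_S over the C(12, 4) = 495 subsets S of size 4, where X_S = 1 if the K_4 on S is monochromatic.
For a fixed S, the K_4 on S has C(4, 2) = 6 edges. P[all 6 edges red] = (1/2)^6, and likewise for blue, so P[monochromatic] = 2·(1/2)^6 = 2^{1 − 6} = 1/32.
Summing: E[X] = C(12, 4) · 2^{1 − 6} = 495 · 1/32 = 495/32.
Numerically: E[X] ≈ 15.46875.

E[X] = C(12,4)·2^(1−C(4,2)) = 495/32 ≈ 15.46875.


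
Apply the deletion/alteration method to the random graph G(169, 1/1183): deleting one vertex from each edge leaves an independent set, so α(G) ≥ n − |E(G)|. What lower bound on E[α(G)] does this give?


E[|E(G)|] = C(169, 2)·p = 14196 · (1/1183) = 12.
E[α(G)] ≥ n − E[|E(G)|] = 169 − 12 = 157.
Numerically: ≈ 157.000.
(This is only a lower bound; the true E[α(G)] may be larger.)

E[α(G)] ≥ 157 ≈ 157.000.


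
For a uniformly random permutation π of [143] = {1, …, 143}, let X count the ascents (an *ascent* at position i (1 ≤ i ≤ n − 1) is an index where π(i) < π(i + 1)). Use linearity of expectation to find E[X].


Write X = Σ X_I over i = 1, …, 142, with X_I the indicator of one ascent.
There are 142 indicators.
For each fixed i, the pair (π(i), π(i+1)) is a uniformly random ordered pair of distinct values from {1, …, 143}; by symmetry P[π(i) < π(i+1)] = 1/2.
By linearity: E[X] = 142 · (1/2) = (143 − 1) · (1/2) = 71 ≈ 71.00000.

E[X] = 71 = 71.00000.


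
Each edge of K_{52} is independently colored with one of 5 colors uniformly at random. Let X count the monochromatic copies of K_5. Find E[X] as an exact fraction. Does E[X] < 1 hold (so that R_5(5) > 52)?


E[X] = C(52, 5) · 5^{1 − 10} = 2598960 · 5^{−9} = 2598960/1953125.
As a reduced fraction: E[X] = 519792/390625 ≈ 1.3307.
Is E[X] < 1? NO.
Since E[X] ≥ 1, the first-moment bound is inconclusive at n = 52; it does NOT by itself certify R_5(5) > 52.

E[X] = 519792/390625 ≈ 1.3307; E[X] ≥ 1; first-moment method inconclusive here.


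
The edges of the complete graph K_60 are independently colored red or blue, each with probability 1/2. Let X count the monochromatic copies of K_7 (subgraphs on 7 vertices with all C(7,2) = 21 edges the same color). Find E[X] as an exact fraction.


Let X = Σ_S X_S over the C(60, 7) = 386206920 subsets S of size 7, where X_S = 1 if the K_7 on S is monochromatic.
For a fixed S, the K_7 on S has C(7, 2) = 21 edges. P[all 21 edges red] = (1/2)^21, and likewise for blue, so P[monochromatic] = 2·(1/2)^21 = 2^{1 − 21} = 1/1048576.
By linearity: E[X] = C(60, 7) · 2^{1 − 21} = 386206920 · 1/1048576 = 48275865/131072.
Numerically: E[X] ≈ 368.3156.

E[X] = C(60,7)·2^(1−C(7,2)) = 48275865/131072 ≈ 368.3156.


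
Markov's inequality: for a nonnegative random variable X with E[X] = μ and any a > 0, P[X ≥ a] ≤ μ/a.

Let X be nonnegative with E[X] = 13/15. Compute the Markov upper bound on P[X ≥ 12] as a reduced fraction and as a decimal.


μ = E[X] = 13/15, a = 12.
Markov: P[X ≥ 12] ≤ μ/a = (13/15)/12 = 13/180.
Numerically: ≈ 0.072.
(Since a = 12 > μ = 0.867, the bound 13/180 is < 1 and informative.)

P[X ≥ 12] ≤ 13/180 ≈ 0.072.


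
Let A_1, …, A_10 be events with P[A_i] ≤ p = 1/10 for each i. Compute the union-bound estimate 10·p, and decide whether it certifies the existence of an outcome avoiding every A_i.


Union bound: P[∪_{i=1}^{10} A_i] ≤ Σ_i P[A_i] ≤ 10·p = 10·(1/10) = 1.
Numerically: 1 ≈ 1.000.
Is 1 < 1? NO.
Since the bound 1 is ≥ 1, the union bound is uninformative here; it does NOT by itself certify existence.

10·p = 1 ≈ 1.000; existence NOT certified by the union bound.


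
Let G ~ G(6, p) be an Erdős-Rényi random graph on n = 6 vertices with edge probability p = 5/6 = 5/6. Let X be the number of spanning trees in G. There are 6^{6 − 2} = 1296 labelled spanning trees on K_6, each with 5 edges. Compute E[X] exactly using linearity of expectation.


K_6 has 6^{6 − 2} = 1296 labelled spanning trees.
For each such spanning tree H, let X_H = 1 if all 5 edges of H are present in G. Then P[X_H = 1] = p^{5} = (5/6)^{5} = 3125/7776.
Summing the indicators: E[X] = Σ_H E[X_H] = 1296 · p^{5} = 1296 · 3125/7776 = 3125/6.
Numerically: E[X] ≈ 520.8.

E[X] = 1296 · (5/6)^{5} = 3125/6 ≈ 520.8.


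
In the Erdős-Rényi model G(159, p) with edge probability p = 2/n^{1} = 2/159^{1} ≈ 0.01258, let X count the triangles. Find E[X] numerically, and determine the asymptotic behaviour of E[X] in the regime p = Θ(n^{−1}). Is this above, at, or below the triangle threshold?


Number of potential triangles: C(159, 3) = 657359.
Each occurs with probability p³ ≈ (0.01258)³ ≈ 1.990209e-06.
By linearity: E[X] = C(159, 3)·p³ ≈ 657359 · 1.990209e-06 ≈ 1.3083.
Here α = 1, so p = 2/n is exactly at the triangle threshold p ~ 1/n. Asymptotically E[X] → c³/6 = 2³/6 = 4/3 ≈ 1.3333, a bounded constant. In this regime the triangle count is asymptotically Poisson(c³/6).

E[X] ≈ 1.3083; in regime p = Θ(1/n^{1}) E[X] stays bounded (at the triangle threshold p ~ 1/n).
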